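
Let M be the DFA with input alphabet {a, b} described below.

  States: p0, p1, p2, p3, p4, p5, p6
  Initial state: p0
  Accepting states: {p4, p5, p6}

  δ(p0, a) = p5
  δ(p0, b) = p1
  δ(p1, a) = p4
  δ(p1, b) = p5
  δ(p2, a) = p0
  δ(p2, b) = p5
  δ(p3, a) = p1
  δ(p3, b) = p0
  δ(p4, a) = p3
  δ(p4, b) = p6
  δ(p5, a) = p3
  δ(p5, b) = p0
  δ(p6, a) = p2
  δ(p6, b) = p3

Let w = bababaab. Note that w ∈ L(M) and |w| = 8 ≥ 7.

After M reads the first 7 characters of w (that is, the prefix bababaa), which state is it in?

State sequence: p0 -b-> p1 -a-> p4 -b-> p6 -a-> p2 -b-> p5 -a-> p3 -a-> p1

After reading 7 characters, M is in state p1.

p1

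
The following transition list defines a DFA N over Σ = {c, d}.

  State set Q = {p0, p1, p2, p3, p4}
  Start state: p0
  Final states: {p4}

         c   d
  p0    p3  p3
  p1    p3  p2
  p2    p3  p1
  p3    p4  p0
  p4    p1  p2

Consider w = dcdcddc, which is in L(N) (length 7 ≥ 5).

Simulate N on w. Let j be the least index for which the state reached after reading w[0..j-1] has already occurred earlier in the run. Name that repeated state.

p3

State sequence: p0 -d-> p3 -c-> p4 -d-> p2 -c-> p3 -d-> p0 -d-> p3 -c-> p4
First repeat at step 4: p3 was already visited.

The earliest repeat is at step j = 4: N is in p3, which it already visited at step i = 1.
The DFA has 5 states, so the proof of the pumping lemma guarantees a repeated state among the first 5+1 visited; the segment between the two visits is the pumpable y.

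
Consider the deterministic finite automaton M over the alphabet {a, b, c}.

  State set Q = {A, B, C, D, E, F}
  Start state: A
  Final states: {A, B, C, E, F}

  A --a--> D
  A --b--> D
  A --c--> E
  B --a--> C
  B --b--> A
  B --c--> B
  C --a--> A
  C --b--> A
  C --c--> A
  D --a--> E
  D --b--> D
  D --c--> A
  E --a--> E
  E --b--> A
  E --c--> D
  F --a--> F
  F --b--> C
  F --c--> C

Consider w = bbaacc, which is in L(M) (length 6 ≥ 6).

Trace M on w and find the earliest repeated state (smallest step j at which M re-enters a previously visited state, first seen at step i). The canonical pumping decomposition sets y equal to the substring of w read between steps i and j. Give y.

b

Run of M on w = b b a a c c:
  step 0: A  (start)
  step 1: D  (read b: A→D)
  step 2: D  (read b: D→D)   ← first repeat (D seen earlier)
  step 3: E  (read a: D→E)
  step 4: E  (read a: E→E)
  step 5: D  (read c: E→D)
  step 6: A  (read c: D→A)

So i = 1, j = 2, giving x = w[0:1] = b, y = w[1:2] = b, z = w[2:6] = aacc.
Check: |xy| = 2 ≤ 6 and |y| = 1 ≥ 1. Reading y takes M from D back to D, so every xyⁱz is accepted.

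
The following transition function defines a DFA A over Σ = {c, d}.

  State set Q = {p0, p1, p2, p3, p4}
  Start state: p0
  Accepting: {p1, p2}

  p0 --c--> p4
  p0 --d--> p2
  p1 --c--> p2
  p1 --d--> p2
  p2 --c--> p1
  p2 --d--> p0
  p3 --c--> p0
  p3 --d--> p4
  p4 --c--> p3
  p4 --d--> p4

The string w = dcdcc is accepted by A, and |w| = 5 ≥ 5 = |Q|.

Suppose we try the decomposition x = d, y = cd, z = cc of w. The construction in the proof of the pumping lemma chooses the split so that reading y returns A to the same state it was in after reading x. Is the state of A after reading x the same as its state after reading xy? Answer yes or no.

Run of A on the first 3 characters of w = d c d:
  step 0: p0  (start)
  step 1: p2  (read d: p0→p2)
  step 2: p1  (read c: p2→p1)
  step 3: p2  (read d: p1→p2)

After x (step 1): p2. After xy (step 3): p2.
They match, so y = cd drives A around a cycle from p2 back to itself; pumping y any number of times keeps A in p2 before reading z, and xyⁱz ∈ L(A) for every i ≥ 0.

yes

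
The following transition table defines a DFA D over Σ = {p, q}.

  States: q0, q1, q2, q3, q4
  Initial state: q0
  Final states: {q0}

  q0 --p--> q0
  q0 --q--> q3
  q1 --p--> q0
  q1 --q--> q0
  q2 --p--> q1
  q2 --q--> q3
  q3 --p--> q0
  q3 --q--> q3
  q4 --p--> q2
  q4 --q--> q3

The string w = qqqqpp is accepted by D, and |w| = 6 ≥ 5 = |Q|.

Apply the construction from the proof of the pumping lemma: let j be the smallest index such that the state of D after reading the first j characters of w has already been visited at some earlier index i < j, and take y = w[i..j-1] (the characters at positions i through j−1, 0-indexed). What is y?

q

Run of D on w = q q q q p p:
  step 0: q0  (start)
  step 1: q3  (read q: q0→q3)
  step 2: q3  (read q: q3→q3)   ← first repeat (q3 seen earlier)
  step 3: q3  (read q: q3→q3)
  step 4: q3  (read q: q3→q3)
  step 5: q0  (read p: q3→q0)
  step 6: q0  (read p: q0→q0)

So i = 1, j = 2, giving x = w[0:1] = q, y = w[1:2] = q, z = w[2:6] = qqpp.
Check: |xy| = 2 ≤ 5 and |y| = 1 ≥ 1. Reading y takes D from q3 back to q3, so every xyⁱz is accepted.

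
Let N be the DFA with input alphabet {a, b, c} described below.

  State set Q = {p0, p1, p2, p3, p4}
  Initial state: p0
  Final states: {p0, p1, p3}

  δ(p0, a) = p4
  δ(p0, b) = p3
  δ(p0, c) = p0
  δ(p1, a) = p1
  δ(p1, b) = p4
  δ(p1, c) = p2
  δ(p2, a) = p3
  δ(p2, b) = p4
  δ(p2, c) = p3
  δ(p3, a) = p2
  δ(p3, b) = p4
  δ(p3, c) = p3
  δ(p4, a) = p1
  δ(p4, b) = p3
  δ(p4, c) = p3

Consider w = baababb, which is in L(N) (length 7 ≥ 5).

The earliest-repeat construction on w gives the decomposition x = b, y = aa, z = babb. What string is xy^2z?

xy^2z = b·aa·aa·babb = baaaababb.
Reading y = aa takes N from p3 back to p3, so after x·y·y the machine is still in p3, and z then leads to the accepting state p3. Hence baaaababb ∈ L(N).

baaaababb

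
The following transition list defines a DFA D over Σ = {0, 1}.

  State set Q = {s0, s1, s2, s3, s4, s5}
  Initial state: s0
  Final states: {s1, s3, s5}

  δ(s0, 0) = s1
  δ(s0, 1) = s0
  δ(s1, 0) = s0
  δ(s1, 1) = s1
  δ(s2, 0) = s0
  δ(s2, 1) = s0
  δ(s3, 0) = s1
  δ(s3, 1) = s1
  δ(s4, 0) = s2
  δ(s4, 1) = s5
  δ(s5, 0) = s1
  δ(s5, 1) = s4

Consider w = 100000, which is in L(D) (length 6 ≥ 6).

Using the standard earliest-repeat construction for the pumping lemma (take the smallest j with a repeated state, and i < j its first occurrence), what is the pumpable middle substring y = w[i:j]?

Run of D on w = 1 0 0 0 0 0:
  step 0: s0  (start)
  step 1: s0  (read 1: s0→s0)   ← first repeat (s0 seen earlier)
  step 2: s1  (read 0: s0→s1)
  step 3: s0  (read 0: s1→s0)
  step 4: s1  (read 0: s0→s1)
  step 5: s0  (read 0: s1→s0)
  step 6: s1  (read 0: s0→s1)

So i = 0, j = 1, giving x = w[0:0] = ε, y = w[0:1] = 1, z = w[1:6] = 00000.
Check: |xy| = 1 ≤ 6 and |y| = 1 ≥ 1. Reading y takes D from s0 back to s0, so every xyⁱz is accepted.

1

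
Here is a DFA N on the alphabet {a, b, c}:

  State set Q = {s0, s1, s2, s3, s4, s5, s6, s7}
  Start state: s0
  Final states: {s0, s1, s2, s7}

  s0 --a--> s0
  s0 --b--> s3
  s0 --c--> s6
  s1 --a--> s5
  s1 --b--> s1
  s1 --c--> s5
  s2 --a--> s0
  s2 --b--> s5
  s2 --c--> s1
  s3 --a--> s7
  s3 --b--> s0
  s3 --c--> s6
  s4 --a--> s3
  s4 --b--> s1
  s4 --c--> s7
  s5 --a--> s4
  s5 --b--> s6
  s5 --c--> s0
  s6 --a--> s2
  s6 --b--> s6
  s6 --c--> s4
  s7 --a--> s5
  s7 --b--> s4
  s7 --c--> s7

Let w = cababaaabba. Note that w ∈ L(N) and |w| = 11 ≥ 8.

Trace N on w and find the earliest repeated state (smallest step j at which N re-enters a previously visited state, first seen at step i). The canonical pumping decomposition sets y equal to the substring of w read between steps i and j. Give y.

aba

Run of N on w = c a b a b a a a b b a:
  step 0: s0  (start)
  step 1: s6  (read c: s0→s6)
  step 2: s2  (read a: s6→s2)
  step 3: s5  (read b: s2→s5)
  step 4: s4  (read a: s5→s4)
  step 5: s1  (read b: s4→s1)
  step 6: s5  (read a: s1→s5)   ← first repeat (s5 seen earlier)
  step 7: s4  (read a: s5→s4)
  step 8: s3  (read a: s4→s3)
  step 9: s0  (read b: s3→s0)
  step 10: s3  (read b: s0→s3)
  step 11: s7  (read a: s3→s7)

So i = 3, j = 6, giving x = w[0:3] = cab, y = w[3:6] = aba, z = w[6:11] = aabba.
Check: |xy| = 6 ≤ 8 and |y| = 3 ≥ 1. Reading y takes N from s5 back to s5, so every xyⁱz is accepted.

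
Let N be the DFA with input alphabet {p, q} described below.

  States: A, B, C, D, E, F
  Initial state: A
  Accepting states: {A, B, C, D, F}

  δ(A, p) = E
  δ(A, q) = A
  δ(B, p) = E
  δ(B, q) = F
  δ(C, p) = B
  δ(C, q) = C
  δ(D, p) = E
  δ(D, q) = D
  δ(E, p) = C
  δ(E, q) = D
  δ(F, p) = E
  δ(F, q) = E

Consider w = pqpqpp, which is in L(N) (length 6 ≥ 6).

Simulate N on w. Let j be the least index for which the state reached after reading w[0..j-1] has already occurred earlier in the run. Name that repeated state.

E

State sequence: A -p-> E -q-> D -p-> E -q-> D -p-> E -p-> C
First repeat at step 3: E was already visited.

The earliest repeat is at step j = 3: N is in E, which it already visited at step i = 1.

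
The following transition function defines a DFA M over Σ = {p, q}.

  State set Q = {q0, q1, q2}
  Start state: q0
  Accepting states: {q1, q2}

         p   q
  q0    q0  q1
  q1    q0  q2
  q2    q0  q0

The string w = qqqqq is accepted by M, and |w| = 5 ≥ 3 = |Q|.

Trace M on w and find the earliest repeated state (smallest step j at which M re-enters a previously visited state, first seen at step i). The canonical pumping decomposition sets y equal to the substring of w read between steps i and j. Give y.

Run of M on w = q q q q q:
  step 0: q0  (start)
  step 1: q1  (read q: q0→q1)
  step 2: q2  (read q: q1→q2)
  step 3: q0  (read q: q2→q0)   ← first repeat (q0 seen earlier)
  step 4: q1  (read q: q0→q1)
  step 5: q2  (read q: q1→q2)

So i = 0, j = 3, giving x = w[0:0] = ε, y = w[0:3] = qqq, z = w[3:5] = qq.
Check: |xy| = 3 ≤ 3 and |y| = 3 ≥ 1. Reading y takes M from q0 back to q0, so every xyⁱz is accepted.
With |Q| = 3, pigeonhole forces a state repeat no later than step 3; the substring read between the first and second visits to that state can be pumped.

qqq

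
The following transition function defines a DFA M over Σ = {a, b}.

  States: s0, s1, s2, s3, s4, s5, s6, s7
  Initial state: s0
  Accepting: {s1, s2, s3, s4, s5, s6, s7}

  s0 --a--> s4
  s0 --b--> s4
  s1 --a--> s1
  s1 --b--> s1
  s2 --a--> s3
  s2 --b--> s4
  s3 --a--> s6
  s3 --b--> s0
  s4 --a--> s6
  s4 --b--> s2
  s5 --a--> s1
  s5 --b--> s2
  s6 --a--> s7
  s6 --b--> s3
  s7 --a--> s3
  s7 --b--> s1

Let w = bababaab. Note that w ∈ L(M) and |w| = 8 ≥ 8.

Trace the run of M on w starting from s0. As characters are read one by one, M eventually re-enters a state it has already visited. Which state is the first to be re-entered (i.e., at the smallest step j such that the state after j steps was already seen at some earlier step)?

s6

Run of M on w = b a b a b a a b:
  step 0: s0  (start)
  step 1: s4  (read b: s0→s4)
  step 2: s6  (read a: s4→s6)
  step 3: s3  (read b: s6→s3)
  step 4: s6  (read a: s3→s6)   ← first repeat (s6 seen earlier)
  step 5: s3  (read b: s6→s3)
  step 6: s6  (read a: s3→s6)
  step 7: s7  (read a: s6→s7)
  step 8: s1  (read b: s7→s1)

The earliest repeat is at step j = 4: M is in s6, which it already visited at step i = 2.
Since M has 8 states, any run of length ≥ 8 visits 8+1 states, so by pigeonhole some state repeats within the first 8 steps — that repeat gives the pumpable loop.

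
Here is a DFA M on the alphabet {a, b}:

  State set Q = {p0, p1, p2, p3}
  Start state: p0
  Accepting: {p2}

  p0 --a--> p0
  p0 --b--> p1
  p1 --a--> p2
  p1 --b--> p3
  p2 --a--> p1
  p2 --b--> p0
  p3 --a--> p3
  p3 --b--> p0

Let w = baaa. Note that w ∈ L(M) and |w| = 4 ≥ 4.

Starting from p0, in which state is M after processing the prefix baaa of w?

Run of M on the first 4 characters of w = b a a a:
  step 0: p0  (start)
  step 1: p1  (read b: p0→p1)
  step 2: p2  (read a: p1→p2)
  step 3: p1  (read a: p2→p1)
  step 4: p2  (read a: p1→p2)

After reading 4 characters, M is in state p2.

p2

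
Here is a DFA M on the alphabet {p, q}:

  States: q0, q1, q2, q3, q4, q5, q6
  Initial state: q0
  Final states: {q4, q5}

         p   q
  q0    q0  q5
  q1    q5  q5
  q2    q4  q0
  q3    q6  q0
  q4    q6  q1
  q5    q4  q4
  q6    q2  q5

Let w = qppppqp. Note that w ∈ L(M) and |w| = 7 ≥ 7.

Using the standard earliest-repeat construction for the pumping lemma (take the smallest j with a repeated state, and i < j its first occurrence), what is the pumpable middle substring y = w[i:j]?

State sequence: q0 -q-> q5 -p-> q4 -p-> q6 -p-> q2 -p-> q4 -q-> q1 -p-> q5
First repeat at step 5: q4 was already visited.

So i = 2, j = 5, giving x = w[0:2] = qp, y = w[2:5] = ppp, z = w[5:7] = qp.
Check: |xy| = 5 ≤ 7 and |y| = 3 ≥ 1. Reading y takes M from q4 back to q4, so every xyⁱz is accepted.
Since M has 7 states, any run of length ≥ 7 visits 7+1 states, so by pigeonhole some state repeats within the first 7 steps — that repeat gives the pumpable loop.

ppp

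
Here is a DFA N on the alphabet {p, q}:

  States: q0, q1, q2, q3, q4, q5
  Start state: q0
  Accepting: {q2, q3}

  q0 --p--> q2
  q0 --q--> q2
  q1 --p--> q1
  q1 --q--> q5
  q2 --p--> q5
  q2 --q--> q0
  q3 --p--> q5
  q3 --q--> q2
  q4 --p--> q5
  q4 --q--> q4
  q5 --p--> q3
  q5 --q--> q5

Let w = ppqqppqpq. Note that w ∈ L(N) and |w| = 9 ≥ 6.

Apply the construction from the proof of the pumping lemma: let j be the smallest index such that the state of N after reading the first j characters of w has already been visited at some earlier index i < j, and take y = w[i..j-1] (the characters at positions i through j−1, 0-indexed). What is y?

q

Run of N on w = p p q q p p q p q:
  step 0: q0  (start)
  step 1: q2  (read p: q0→q2)
  step 2: q5  (read p: q2→q5)
  step 3: q5  (read q: q5→q5)   ← first repeat (q5 seen earlier)
  step 4: q5  (read q: q5→q5)
  step 5: q3  (read p: q5→q3)
  step 6: q5  (read p: q3→q5)
  step 7: q5  (read q: q5→q5)
  step 8: q3  (read p: q5→q3)
  step 9: q2  (read q: q3→q2)

So i = 2, j = 3, giving x = w[0:2] = pp, y = w[2:3] = q, z = w[3:9] = qppqpq.
Check: |xy| = 3 ≤ 6 and |y| = 1 ≥ 1. Reading y takes N from q5 back to q5, so every xyⁱz is accepted.
Since N has 6 states, any run of length ≥ 6 visits 6+1 states, so by pigeonhole some state repeats within the first 6 steps — that repeat gives the pumpable loop.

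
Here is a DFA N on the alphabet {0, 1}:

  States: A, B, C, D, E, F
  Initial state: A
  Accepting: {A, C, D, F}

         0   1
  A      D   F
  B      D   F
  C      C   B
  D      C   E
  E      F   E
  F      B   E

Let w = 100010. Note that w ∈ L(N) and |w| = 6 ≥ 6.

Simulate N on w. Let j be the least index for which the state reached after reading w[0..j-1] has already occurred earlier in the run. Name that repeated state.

Run of N on w = 1 0 0 0 1 0:
  step 0: A  (start)
  step 1: F  (read 1: A→F)
  step 2: B  (read 0: F→B)
  step 3: D  (read 0: B→D)
  step 4: C  (read 0: D→C)
  step 5: B  (read 1: C→B)   ← first repeat (B seen earlier)
  step 6: D  (read 0: B→D)

The earliest repeat is at step j = 5: N is in B, which it already visited at step i = 2.

B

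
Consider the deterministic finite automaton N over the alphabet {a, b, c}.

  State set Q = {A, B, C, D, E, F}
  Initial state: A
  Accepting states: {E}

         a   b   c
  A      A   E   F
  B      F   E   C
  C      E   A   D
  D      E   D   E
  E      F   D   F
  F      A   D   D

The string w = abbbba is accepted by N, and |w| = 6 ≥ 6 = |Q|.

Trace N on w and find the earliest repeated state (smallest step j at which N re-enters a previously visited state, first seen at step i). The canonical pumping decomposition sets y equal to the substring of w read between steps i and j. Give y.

State sequence: A -a-> A -b-> E -b-> D -b-> D -b-> D -a-> E
First repeat at step 1: A was already visited.

So i = 0, j = 1, giving x = w[0:0] = ε, y = w[0:1] = a, z = w[1:6] = bbbba.
Check: |xy| = 1 ≤ 6 and |y| = 1 ≥ 1. Reading y takes N from A back to A, so every xyⁱz is accepted.
With |Q| = 6, pigeonhole forces a state repeat no later than step 6; the substring read between the first and second visits to that state can be pumped.

a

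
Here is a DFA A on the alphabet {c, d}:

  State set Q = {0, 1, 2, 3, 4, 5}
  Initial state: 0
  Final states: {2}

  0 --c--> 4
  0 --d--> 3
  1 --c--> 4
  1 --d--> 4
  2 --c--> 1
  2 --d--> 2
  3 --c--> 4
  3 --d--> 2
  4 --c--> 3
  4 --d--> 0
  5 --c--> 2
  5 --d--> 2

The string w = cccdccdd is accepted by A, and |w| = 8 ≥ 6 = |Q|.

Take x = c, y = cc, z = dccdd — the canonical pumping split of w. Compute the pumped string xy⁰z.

xy⁰z = xz = c·dccdd = cdccdd.
Reading y = cc takes A from 4 back to 4, so after x the machine is still in 4, and z then leads to the accepting state 2. Hence cdccdd ∈ L(A).

cdccdd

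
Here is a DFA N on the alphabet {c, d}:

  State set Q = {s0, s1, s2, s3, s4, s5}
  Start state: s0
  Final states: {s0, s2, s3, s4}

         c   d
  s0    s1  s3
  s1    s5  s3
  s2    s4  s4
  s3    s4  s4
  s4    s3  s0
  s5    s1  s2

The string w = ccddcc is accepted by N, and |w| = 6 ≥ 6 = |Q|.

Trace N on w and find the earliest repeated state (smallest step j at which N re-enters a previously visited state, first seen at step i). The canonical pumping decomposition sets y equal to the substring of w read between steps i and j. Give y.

State sequence: s0 -c-> s1 -c-> s5 -d-> s2 -d-> s4 -c-> s3 -c-> s4
First repeat at step 6: s4 was already visited.

So i = 4, j = 6, giving x = w[0:4] = ccdd, y = w[4:6] = cc, z = w[6:6] = ε.
Check: |xy| = 6 ≤ 6 and |y| = 2 ≥ 1. Reading y takes N from s4 back to s4, so every xyⁱz is accepted.
Since N has 6 states, any run of length ≥ 6 visits 6+1 states, so by pigeonhole some state repeats within the first 6 steps — that repeat gives the pumpable loop.

cc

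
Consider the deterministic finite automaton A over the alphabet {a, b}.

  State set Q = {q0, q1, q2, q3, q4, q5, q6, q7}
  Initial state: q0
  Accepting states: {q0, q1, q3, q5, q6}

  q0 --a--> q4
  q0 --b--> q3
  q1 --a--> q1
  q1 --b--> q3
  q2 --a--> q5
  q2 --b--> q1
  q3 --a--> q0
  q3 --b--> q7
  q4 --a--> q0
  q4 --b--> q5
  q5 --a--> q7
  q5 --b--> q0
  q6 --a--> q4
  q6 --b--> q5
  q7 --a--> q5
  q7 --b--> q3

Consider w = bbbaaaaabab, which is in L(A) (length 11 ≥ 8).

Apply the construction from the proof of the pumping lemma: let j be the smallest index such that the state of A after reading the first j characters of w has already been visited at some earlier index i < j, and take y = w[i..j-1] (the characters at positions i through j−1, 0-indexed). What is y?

bb

State sequence: q0 -b-> q3 -b-> q7 -b-> q3 -a-> q0 -a-> q4 -a-> q0 -a-> q4 -a-> q0 -b-> q3 -a-> q0 -b-> q3
First repeat at step 3: q3 was already visited.

So i = 1, j = 3, giving x = w[0:1] = b, y = w[1:3] = bb, z = w[3:11] = aaaaabab.
Check: |xy| = 3 ≤ 8 and |y| = 2 ≥ 1. Reading y takes A from q3 back to q3, so every xyⁱz is accepted.
With |Q| = 8, pigeonhole forces a state repeat no later than step 8; the substring read between the first and second visits to that state can be pumped.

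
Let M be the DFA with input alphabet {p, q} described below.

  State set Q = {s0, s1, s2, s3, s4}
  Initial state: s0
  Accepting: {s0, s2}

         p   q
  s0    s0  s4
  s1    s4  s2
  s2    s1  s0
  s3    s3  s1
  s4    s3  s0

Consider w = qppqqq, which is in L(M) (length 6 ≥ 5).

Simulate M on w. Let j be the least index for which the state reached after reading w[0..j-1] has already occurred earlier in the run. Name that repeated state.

s3

State sequence: s0 -q-> s4 -p-> s3 -p-> s3 -q-> s1 -q-> s2 -q-> s0
First repeat at step 3: s3 was already visited.

The earliest repeat is at step j = 3: M is in s3, which it already visited at step i = 2.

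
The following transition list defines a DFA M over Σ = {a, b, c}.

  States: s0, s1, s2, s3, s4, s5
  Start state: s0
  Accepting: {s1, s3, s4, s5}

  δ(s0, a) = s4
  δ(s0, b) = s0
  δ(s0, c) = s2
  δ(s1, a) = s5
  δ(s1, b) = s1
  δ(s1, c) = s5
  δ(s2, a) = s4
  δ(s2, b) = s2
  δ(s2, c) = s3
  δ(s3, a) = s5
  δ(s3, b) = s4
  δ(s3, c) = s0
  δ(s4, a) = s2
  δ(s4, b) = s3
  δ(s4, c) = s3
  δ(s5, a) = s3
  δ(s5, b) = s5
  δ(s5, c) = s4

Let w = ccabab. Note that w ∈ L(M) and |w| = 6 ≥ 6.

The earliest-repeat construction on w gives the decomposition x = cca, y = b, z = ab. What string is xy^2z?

ccabbab

xy^2z = cca·b·b·ab = ccabbab.
Reading y = b takes M from s5 back to s5, so after x·y·y the machine is still in s5, and z then leads to the accepting state s4. Hence ccabbab ∈ L(M).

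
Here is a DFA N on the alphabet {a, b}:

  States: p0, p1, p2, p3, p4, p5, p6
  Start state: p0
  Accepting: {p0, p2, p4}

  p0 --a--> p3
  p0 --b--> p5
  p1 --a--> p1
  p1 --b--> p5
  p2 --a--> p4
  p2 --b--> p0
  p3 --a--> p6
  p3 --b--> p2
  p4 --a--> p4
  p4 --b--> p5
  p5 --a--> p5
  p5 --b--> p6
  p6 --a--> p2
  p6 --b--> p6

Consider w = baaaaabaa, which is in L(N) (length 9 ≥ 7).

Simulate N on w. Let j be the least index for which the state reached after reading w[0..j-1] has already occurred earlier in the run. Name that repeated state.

p5

Run of N on w = b a a a a a b a a:
  step 0: p0  (start)
  step 1: p5  (read b: p0→p5)
  step 2: p5  (read a: p5→p5)   ← first repeat (p5 seen earlier)
  step 3: p5  (read a: p5→p5)
  step 4: p5  (read a: p5→p5)
  step 5: p5  (read a: p5→p5)
  step 6: p5  (read a: p5→p5)
  step 7: p6  (read b: p5→p6)
  step 8: p2  (read a: p6→p2)
  step 9: p4  (read a: p2→p4)

The earliest repeat is at step j = 2: N is in p5, which it already visited at step i = 1.
With |Q| = 7, pigeonhole forces a state repeat no later than step 7; the substring read between the first and second visits to that state can be pumped.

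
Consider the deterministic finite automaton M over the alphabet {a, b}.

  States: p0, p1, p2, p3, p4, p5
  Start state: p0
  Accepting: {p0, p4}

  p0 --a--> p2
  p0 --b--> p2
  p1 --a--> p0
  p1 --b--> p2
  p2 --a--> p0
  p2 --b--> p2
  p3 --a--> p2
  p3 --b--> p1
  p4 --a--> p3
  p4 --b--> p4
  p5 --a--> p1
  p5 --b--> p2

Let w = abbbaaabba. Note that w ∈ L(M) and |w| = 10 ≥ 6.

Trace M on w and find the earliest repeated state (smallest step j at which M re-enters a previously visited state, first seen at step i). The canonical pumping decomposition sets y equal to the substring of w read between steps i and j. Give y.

b

Run of M on w = a b b b a a a b b a:
  step 0: p0  (start)
  step 1: p2  (read a: p0→p2)
  step 2: p2  (read b: p2→p2)   ← first repeat (p2 seen earlier)
  step 3: p2  (read b: p2→p2)
  step 4: p2  (read b: p2→p2)
  step 5: p0  (read a: p2→p0)
  step 6: p2  (read a: p0→p2)
  step 7: p0  (read a: p2→p0)
  step 8: p2  (read b: p0→p2)
  step 9: p2  (read b: p2→p2)
  step 10: p0  (read a: p2→p0)

So i = 1, j = 2, giving x = w[0:1] = a, y = w[1:2] = b, z = w[2:10] = bbaaabba.
Check: |xy| = 2 ≤ 6 and |y| = 1 ≥ 1. Reading y takes M from p2 back to p2, so every xyⁱz is accepted.
With |Q| = 6, pigeonhole forces a state repeat no later than step 6; the substring read between the first and second visits to that state can be pumped.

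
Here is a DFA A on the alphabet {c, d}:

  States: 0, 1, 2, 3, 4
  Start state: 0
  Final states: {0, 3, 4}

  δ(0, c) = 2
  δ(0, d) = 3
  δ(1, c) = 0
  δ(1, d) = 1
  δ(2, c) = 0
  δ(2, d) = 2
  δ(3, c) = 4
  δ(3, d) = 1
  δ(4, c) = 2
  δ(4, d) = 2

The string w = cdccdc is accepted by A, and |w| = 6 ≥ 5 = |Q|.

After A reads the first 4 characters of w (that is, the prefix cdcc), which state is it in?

Run of A on the first 4 characters of w = c d c c:
  step 0: 0  (start)
  step 1: 2  (read c: 0→2)
  step 2: 2  (read d: 2→2)
  step 3: 0  (read c: 2→0)
  step 4: 2  (read c: 0→2)

After reading 4 characters, A is in state 2.
(This kind of state-tracing is the core of the pumping-lemma construction: with 5 states, pigeonhole forces a repeat within the first 5 steps.)

2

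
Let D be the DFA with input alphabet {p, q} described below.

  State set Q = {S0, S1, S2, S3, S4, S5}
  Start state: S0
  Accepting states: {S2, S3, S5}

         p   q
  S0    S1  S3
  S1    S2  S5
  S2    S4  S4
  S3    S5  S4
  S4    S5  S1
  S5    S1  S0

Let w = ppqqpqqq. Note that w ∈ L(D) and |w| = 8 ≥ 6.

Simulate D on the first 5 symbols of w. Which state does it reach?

S2

State sequence: S0 -p-> S1 -p-> S2 -q-> S4 -q-> S1 -p-> S2

After reading 5 characters, D is in state S2.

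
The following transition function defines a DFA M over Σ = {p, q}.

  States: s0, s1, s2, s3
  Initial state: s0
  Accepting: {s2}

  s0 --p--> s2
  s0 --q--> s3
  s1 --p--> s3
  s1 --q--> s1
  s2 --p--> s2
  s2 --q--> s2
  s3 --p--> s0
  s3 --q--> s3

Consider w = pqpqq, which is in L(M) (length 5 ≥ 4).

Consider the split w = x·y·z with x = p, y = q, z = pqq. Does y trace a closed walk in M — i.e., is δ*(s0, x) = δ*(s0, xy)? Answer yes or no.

Run of M on the first 2 characters of w = p q:
  step 0: s0  (start)
  step 1: s2  (read p: s0→s2)
  step 2: s2  (read q: s2→s2)

After x (step 1): s2. After xy (step 2): s2.
They match, so y = q drives M around a cycle from s2 back to itself; pumping y any number of times keeps M in s2 before reading z, and xyⁱz ∈ L(M) for every i ≥ 0.

yes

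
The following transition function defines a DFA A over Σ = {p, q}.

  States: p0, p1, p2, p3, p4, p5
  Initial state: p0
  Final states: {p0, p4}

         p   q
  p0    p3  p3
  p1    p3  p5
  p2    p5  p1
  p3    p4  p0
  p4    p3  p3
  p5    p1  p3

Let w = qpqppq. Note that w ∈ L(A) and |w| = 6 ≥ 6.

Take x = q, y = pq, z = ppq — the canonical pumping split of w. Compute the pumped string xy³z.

qpqpqpqppq

xy^3z = q·pq·pq·pq·ppq = qpqpqpqppq.
Reading y = pq takes A from p3 back to p3, so after x·y·y·y the machine is still in p3, and z then leads to the accepting state p0. Hence qpqpqpqppq ∈ L(A).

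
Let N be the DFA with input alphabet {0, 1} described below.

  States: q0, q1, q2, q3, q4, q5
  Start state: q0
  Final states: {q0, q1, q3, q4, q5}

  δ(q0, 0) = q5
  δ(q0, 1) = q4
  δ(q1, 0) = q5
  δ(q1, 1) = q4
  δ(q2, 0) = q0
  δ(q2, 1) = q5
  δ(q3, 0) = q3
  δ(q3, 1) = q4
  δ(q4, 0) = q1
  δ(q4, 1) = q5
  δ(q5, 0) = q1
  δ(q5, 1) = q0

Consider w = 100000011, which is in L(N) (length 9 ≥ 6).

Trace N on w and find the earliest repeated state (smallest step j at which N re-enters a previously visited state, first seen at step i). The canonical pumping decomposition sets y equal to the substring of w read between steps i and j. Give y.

00

Run of N on w = 1 0 0 0 0 0 0 1 1:
  step 0: q0  (start)
  step 1: q4  (read 1: q0→q4)
  step 2: q1  (read 0: q4→q1)
  step 3: q5  (read 0: q1→q5)
  step 4: q1  (read 0: q5→q1)   ← first repeat (q1 seen earlier)
  step 5: q5  (read 0: q1→q5)
  step 6: q1  (read 0: q5→q1)
  step 7: q5  (read 0: q1→q5)
  step 8: q0  (read 1: q5→q0)
  step 9: q4  (read 1: q0→q4)

So i = 2, j = 4, giving x = w[0:2] = 10, y = w[2:4] = 00, z = w[4:9] = 00011.
Check: |xy| = 4 ≤ 6 and |y| = 2 ≥ 1. Reading y takes N from q1 back to q1, so every xyⁱz is accepted.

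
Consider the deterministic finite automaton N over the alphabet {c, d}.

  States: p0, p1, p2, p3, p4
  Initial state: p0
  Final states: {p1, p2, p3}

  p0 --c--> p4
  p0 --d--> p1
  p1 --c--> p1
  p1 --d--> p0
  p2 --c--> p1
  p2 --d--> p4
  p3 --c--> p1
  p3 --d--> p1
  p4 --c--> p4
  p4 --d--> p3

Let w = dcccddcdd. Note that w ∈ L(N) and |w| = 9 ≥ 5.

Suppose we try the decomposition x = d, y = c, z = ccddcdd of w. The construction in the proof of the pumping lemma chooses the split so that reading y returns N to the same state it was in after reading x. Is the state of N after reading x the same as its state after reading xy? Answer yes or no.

Run of N on the first 2 characters of w = d c:
  step 0: p0  (start)
  step 1: p1  (read d: p0→p1)
  step 2: p1  (read c: p1→p1)

After x (step 1): p1. After xy (step 2): p1.
They match, so y = c drives N around a cycle from p1 back to itself; pumping y any number of times keeps N in p1 before reading z, and xyⁱz ∈ L(N) for every i ≥ 0.

yes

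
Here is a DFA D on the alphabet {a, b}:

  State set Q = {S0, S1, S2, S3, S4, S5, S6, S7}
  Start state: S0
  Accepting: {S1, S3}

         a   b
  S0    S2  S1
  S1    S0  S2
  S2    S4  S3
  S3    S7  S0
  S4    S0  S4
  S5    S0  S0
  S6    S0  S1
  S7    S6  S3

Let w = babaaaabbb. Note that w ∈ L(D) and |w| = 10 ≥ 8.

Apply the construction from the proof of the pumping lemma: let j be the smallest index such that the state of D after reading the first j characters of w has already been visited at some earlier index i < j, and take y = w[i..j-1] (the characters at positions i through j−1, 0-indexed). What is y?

State sequence: S0 -b-> S1 -a-> S0 -b-> S1 -a-> S0 -a-> S2 -a-> S4 -a-> S0 -b-> S1 -b-> S2 -b-> S3
First repeat at step 2: S0 was already visited.

So i = 0, j = 2, giving x = w[0:0] = ε, y = w[0:2] = ba, z = w[2:10] = baaaabbb.
Check: |xy| = 2 ≤ 8 and |y| = 2 ≥ 1. Reading y takes D from S0 back to S0, so every xyⁱz is accepted.
The DFA has 8 states, so the proof of the pumping lemma guarantees a repeated state among the first 8+1 visited; the segment between the two visits is the pumpable y.

ba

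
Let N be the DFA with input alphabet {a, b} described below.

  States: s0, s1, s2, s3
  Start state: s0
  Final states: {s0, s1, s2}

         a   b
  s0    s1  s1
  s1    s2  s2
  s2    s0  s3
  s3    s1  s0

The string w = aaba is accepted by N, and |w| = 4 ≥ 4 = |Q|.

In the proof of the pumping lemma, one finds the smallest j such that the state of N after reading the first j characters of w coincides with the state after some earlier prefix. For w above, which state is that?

Run of N on w = a a b a:
  step 0: s0  (start)
  step 1: s1  (read a: s0→s1)
  step 2: s2  (read a: s1→s2)
  step 3: s3  (read b: s2→s3)
  step 4: s1  (read a: s3→s1)   ← first repeat (s1 seen earlier)

The earliest repeat is at step j = 4: N is in s1, which it already visited at step i = 1.
The DFA has 4 states, so the proof of the pumping lemma guarantees a repeated state among the first 4+1 visited; the segment between the two visits is the pumpable y.

s1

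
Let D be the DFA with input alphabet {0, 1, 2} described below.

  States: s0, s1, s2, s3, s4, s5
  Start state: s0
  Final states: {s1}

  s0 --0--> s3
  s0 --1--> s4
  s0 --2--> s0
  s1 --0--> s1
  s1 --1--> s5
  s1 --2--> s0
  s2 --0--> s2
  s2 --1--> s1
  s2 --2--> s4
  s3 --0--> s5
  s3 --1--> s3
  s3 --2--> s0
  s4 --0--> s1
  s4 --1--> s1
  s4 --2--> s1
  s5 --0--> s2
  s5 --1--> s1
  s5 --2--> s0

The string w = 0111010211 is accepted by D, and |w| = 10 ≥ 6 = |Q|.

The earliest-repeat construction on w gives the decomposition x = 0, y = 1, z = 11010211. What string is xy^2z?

01111010211

xy^2z = 0·1·1·11010211 = 01111010211.
Reading y = 1 takes D from s3 back to s3, so after x·y·y the machine is still in s3, and z then leads to the accepting state s1. Hence 01111010211 ∈ L(D).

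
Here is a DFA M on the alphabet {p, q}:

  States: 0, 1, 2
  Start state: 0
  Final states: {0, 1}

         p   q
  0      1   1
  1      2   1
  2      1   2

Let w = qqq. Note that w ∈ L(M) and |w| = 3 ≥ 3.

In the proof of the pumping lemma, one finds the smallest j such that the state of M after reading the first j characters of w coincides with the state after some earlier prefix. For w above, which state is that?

State sequence: 0 -q-> 1 -q-> 1 -q-> 1
First repeat at step 2: 1 was already visited.

The earliest repeat is at step j = 2: M is in 1, which it already visited at step i = 1.
With |Q| = 3, pigeonhole forces a state repeat no later than step 3; the substring read between the first and second visits to that state can be pumped.

1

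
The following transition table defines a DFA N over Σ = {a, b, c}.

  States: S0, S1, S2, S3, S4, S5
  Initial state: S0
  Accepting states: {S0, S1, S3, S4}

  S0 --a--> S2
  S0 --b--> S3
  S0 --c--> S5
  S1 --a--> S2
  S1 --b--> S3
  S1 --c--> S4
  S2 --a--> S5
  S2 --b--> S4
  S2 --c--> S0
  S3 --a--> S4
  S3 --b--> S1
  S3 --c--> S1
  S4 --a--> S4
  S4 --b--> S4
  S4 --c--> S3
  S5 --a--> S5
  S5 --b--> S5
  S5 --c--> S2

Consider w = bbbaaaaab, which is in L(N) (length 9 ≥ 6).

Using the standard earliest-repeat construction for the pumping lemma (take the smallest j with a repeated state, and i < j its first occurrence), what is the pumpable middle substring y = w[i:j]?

Run of N on w = b b b a a a a a b:
  step 0: S0  (start)
  step 1: S3  (read b: S0→S3)
  step 2: S1  (read b: S3→S1)
  step 3: S3  (read b: S1→S3)   ← first repeat (S3 seen earlier)
  step 4: S4  (read a: S3→S4)
  step 5: S4  (read a: S4→S4)
  step 6: S4  (read a: S4→S4)
  step 7: S4  (read a: S4→S4)
  step 8: S4  (read a: S4→S4)
  step 9: S4  (read b: S4→S4)

So i = 1, j = 3, giving x = w[0:1] = b, y = w[1:3] = bb, z = w[3:9] = aaaaab.
Check: |xy| = 3 ≤ 6 and |y| = 2 ≥ 1. Reading y takes N from S3 back to S3, so every xyⁱz is accepted.

bb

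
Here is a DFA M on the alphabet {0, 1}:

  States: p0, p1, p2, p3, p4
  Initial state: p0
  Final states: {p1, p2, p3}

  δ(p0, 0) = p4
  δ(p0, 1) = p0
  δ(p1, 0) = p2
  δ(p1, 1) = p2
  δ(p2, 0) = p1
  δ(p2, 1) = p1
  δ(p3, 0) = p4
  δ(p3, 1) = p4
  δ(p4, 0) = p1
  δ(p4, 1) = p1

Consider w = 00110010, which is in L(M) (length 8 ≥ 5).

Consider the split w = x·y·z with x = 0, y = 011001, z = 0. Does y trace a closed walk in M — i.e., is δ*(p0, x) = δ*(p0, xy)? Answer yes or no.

no

Run of M on the first 7 characters of w = 0 0 1 1 0 0 1:
  step 0: p0  (start)
  step 1: p4  (read 0: p0→p4)
  step 2: p1  (read 0: p4→p1)
  step 3: p2  (read 1: p1→p2)
  step 4: p1  (read 1: p2→p1)
  step 5: p2  (read 0: p1→p2)
  step 6: p1  (read 0: p2→p1)
  step 7: p2  (read 1: p1→p2)

After x (step 1): p4. After xy (step 7): p2.
They differ (p4 ≠ p2), so y is not a cycle from the state after x; this split is not the one the pumping-lemma construction produces, and pumping y need not keep the string in L(M).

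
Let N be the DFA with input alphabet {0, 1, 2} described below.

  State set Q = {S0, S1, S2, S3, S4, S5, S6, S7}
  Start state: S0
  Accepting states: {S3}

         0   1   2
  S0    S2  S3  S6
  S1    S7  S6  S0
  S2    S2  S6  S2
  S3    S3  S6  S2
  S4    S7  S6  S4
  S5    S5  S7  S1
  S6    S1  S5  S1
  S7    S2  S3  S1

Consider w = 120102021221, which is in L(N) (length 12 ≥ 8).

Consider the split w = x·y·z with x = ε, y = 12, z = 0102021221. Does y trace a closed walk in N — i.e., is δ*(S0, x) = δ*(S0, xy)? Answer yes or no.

no

Run of N on the first 2 characters of w = 1 2:
  step 0: S0  (start)
  step 1: S3  (read 1: S0→S3)
  step 2: S2  (read 2: S3→S2)

After x (step 0): S0. After xy (step 2): S2.
They differ (S0 ≠ S2), so y is not a cycle from the state after x; this split is not the one the pumping-lemma construction produces, and pumping y need not keep the string in L(N).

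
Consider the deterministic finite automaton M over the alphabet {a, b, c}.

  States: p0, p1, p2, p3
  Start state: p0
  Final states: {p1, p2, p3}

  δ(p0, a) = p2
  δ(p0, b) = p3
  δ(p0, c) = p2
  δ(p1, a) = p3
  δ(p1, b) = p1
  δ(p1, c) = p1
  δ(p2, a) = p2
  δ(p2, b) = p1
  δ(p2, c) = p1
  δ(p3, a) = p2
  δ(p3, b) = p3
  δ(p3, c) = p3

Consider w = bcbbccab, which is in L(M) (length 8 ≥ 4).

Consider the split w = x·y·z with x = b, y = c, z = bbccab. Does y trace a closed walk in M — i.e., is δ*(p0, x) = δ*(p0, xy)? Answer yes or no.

State sequence: p0 -b-> p3 -c-> p3

After x (step 1): p3. After xy (step 2): p3.
They match, so y = c drives M around a cycle from p3 back to itself; pumping y any number of times keeps M in p3 before reading z, and xyⁱz ∈ L(M) for every i ≥ 0.

yes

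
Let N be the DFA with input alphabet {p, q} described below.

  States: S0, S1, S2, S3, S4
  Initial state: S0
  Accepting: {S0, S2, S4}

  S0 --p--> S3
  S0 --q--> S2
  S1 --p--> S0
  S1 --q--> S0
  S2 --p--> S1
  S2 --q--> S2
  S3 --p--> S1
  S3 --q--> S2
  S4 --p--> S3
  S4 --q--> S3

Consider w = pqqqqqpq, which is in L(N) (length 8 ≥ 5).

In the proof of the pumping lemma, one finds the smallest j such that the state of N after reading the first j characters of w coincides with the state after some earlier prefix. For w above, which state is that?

Run of N on w = p q q q q q p q:
  step 0: S0  (start)
  step 1: S3  (read p: S0→S3)
  step 2: S2  (read q: S3→S2)
  step 3: S2  (read q: S2→S2)   ← first repeat (S2 seen earlier)
  step 4: S2  (read q: S2→S2)
  step 5: S2  (read q: S2→S2)
  step 6: S2  (read q: S2→S2)
  step 7: S1  (read p: S2→S1)
  step 8: S0  (read q: S1→S0)

The earliest repeat is at step j = 3: N is in S2, which it already visited at step i = 2.
With |Q| = 5, pigeonhole forces a state repeat no later than step 5; the substring read between the first and second visits to that state can be pumped.

S2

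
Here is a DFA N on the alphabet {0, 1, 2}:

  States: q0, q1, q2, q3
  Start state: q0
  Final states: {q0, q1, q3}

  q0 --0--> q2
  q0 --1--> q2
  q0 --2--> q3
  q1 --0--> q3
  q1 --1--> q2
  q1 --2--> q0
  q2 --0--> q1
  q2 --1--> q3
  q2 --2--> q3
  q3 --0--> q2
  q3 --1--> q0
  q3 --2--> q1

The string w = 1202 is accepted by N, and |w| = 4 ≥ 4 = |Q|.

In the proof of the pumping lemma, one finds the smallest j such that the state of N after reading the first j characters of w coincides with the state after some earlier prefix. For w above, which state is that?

q2

Run of N on w = 1 2 0 2:
  step 0: q0  (start)
  step 1: q2  (read 1: q0→q2)
  step 2: q3  (read 2: q2→q3)
  step 3: q2  (read 0: q3→q2)   ← first repeat (q2 seen earlier)
  step 4: q3  (read 2: q2→q3)

The earliest repeat is at step j = 3: N is in q2, which it already visited at step i = 1.
With |Q| = 4, pigeonhole forces a state repeat no later than step 4; the substring read between the first and second visits to that state can be pumped.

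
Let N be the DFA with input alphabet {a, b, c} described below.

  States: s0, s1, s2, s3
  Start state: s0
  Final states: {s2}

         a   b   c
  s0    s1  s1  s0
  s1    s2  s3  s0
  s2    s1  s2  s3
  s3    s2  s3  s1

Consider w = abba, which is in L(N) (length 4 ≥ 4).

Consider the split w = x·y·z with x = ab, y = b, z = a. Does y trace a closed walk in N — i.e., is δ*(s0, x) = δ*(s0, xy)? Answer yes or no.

State sequence: s0 -a-> s1 -b-> s3 -b-> s3

After x (step 2): s3. After xy (step 3): s3.
They match, so y = b drives N around a cycle from s3 back to itself; pumping y any number of times keeps N in s3 before reading z, and xyⁱz ∈ L(N) for every i ≥ 0.

yes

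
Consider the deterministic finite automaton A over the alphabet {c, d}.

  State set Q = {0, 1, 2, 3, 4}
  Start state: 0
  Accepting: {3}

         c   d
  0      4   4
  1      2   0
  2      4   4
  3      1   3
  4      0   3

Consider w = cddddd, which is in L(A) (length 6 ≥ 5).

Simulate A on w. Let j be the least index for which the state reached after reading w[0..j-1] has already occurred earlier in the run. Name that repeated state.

State sequence: 0 -c-> 4 -d-> 3 -d-> 3 -d-> 3 -d-> 3 -d-> 3
First repeat at step 3: 3 was already visited.

The earliest repeat is at step j = 3: A is in 3, which it already visited at step i = 2.
With |Q| = 5, pigeonhole forces a state repeat no later than step 5; the substring read between the first and second visits to that state can be pumped.

3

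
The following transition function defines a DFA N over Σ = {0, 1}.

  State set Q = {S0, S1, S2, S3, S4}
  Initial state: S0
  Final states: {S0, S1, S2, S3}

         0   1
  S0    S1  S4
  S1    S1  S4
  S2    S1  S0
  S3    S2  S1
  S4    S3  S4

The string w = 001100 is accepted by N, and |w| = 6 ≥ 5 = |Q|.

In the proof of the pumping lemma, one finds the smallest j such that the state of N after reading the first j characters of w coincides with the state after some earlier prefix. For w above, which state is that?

S1

Run of N on w = 0 0 1 1 0 0:
  step 0: S0  (start)
  step 1: S1  (read 0: S0→S1)
  step 2: S1  (read 0: S1→S1)   ← first repeat (S1 seen earlier)
  step 3: S4  (read 1: S1→S4)
  step 4: S4  (read 1: S4→S4)
  step 5: S3  (read 0: S4→S3)
  step 6: S2  (read 0: S3→S2)

The earliest repeat is at step j = 2: N is in S1, which it already visited at step i = 1.
With |Q| = 5, pigeonhole forces a state repeat no later than step 5; the substring read between the first and second visits to that state can be pumped.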